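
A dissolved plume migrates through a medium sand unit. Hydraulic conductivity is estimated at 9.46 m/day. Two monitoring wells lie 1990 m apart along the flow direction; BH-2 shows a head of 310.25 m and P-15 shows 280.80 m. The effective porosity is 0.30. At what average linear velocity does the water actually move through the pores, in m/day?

Hydraulic gradient i = (310.25 − 280.80) / 1990 = 29.45 / 1990 = 0.01480.
Darcy flux q = K · i = 9.460 × 0.01480 = 0.1400 m/day.
Seepage velocity v = q / n_e = 0.1400 / 0.30 = 0.4667 m/day.

0.467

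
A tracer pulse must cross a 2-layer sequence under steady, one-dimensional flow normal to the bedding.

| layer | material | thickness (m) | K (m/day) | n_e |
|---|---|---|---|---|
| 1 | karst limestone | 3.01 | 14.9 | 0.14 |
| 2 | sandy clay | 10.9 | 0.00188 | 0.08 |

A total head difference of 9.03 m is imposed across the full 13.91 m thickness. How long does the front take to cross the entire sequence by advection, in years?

2.27

With flow normal to the layers, continuity requires the same specific discharge q through every layer.
Σ(b_i/K_i) = 3.01/14.9 + 10.9/0.00188 = 5798 d.
q = Δh / Σ(b_i/K_i) = 9.03 / 5798 = 0.001557 m/day.
In each layer the seepage velocity is v_i = q/n_i, so the layer transit time is t_i = b_i·n_i / q:
  layer 1 (karst limestone): t_1 = 3.01 × 0.14 / 0.001557 = 270.6 d
  layer 2 (sandy clay): t_2 = 10.9 × 0.08 / 0.001557 = 559.9 d
Total t = Σ t_i = 830.5 days = 2.274 years.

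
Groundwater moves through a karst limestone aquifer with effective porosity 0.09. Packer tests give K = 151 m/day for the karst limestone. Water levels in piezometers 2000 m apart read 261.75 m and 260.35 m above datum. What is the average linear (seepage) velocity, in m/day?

1.17

Hydraulic gradient i = (261.75 − 260.35) / 2000 = 1.4 / 2000 = 0.0007000.
Darcy flux q = K · i = 151.0 × 0.0007000 = 0.1057 m/day.
Seepage velocity v = q / n_e = 0.1057 / 0.09 = 1.174 m/day.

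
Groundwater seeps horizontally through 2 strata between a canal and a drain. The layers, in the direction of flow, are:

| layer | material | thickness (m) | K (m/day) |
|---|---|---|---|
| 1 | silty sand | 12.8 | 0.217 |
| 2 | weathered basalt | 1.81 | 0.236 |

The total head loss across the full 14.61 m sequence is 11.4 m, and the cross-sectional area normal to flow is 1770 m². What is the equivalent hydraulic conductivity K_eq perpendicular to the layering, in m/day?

0.219

Flow is perpendicular to layering, so the layers act in series and the equivalent K is the thickness-weighted harmonic mean.
Total thickness L = 12.8 + 1.81 = 14.61 m.
Σ(b_i/K_i) = 12.8/0.217 + 1.81/0.236 = 66.66 d.
K_eq = L / Σ(b_i/K_i) = 14.61 / 66.66 = 0.2192 m/day.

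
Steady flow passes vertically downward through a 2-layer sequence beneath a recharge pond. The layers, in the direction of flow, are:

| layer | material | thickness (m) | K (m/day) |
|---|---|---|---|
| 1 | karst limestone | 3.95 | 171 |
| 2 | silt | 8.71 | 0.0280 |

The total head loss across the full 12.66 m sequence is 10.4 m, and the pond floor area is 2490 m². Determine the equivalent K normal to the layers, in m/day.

Flow is perpendicular to layering, so the layers act in series and the equivalent K is the thickness-weighted harmonic mean.
Total thickness L = 3.95 + 8.71 = 12.66 m.
Σ(b_i/K_i) = 3.95/171 + 8.71/0.0280 = 311.1 d.
K_eq = L / Σ(b_i/K_i) = 12.66 / 311.1 = 0.04070 m/day.

0.0407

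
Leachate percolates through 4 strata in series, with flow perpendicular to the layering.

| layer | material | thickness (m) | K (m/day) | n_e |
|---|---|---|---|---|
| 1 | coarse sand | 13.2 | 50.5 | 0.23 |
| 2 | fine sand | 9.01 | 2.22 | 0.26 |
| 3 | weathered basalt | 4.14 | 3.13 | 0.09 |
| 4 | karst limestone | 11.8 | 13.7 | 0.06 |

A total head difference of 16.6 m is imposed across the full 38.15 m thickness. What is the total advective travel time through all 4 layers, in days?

2.53

With flow normal to the layers, continuity requires the same specific discharge q through every layer.
Σ(b_i/K_i) = 13.2/50.5 + 9.01/2.22 + 4.14/3.13 + 11.8/13.7 = 6.504 d.
q = Δh / Σ(b_i/K_i) = 16.6 / 6.504 = 2.552 m/day.
In each layer the seepage velocity is v_i = q/n_i, so the layer transit time is t_i = b_i·n_i / q:
  layer 1 (coarse sand): t_1 = 13.2 × 0.23 / 2.552 = 1.190 d
  layer 2 (fine sand): t_2 = 9.01 × 0.26 / 2.552 = 0.9178 d
  layer 3 (weathered basalt): t_3 = 4.14 × 0.09 / 2.552 = 0.1460 d
  layer 4 (karst limestone): t_4 = 11.8 × 0.06 / 2.552 = 0.2774 d
Total t = Σ t_i = 2.531 days.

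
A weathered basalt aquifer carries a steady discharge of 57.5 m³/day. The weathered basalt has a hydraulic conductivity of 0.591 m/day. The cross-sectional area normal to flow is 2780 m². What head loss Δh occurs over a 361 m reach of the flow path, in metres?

12.6

From Q = K·A·i, i = Q / (K·A) = 57.5 / (0.5910 × 2780) = 0.03500.
Head loss Δh = i · L = 0.03500 × 361 = 12.63 m.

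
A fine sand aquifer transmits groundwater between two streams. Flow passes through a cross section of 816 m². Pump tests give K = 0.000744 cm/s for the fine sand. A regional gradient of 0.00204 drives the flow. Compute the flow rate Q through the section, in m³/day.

1.07

Convert K: 0.000744 cm/s × 864 = 0.6428 m/day.
Hydraulic gradient i = 0.00204.
Darcy's law: Q = K · A · i = 0.6428 × 816.0 × 0.002040 = 1.070 m³/day.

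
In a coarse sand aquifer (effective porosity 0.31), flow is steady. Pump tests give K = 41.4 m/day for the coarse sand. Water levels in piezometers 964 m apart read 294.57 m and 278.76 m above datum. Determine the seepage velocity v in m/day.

Hydraulic gradient i = (294.57 − 278.76) / 964 = 15.81 / 964 = 0.01640.
Darcy flux q = K · i = 41.40 × 0.01640 = 0.6790 m/day.
Seepage velocity v = q / n_e = 0.6790 / 0.31 = 2.190 m/day.

2.19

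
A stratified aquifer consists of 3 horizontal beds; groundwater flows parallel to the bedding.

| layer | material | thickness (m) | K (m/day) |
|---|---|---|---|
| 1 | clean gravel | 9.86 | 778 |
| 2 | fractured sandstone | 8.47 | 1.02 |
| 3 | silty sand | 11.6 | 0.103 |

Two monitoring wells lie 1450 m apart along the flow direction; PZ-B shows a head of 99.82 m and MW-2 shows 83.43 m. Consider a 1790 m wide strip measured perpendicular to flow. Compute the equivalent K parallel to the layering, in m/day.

257

Flow is parallel to layering, so each bed carries its own Darcy discharge and the transmissivities add.
Σ(K_i·b_i) = 778×9.86 + 1.02×8.47 + 0.103×11.6 = 7681 m²/day.
Total thickness b = 29.93 m, so K_eq = Σ(K_i·b_i)/b = 256.6 m/day.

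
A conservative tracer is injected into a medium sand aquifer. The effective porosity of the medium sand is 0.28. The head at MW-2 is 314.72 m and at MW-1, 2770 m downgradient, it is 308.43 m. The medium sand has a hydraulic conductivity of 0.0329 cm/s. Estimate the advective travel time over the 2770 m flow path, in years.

Convert K: 0.0329 cm/s × 864 = 28.43 m/day.
Hydraulic gradient i = (314.72 − 308.43) / 2770 = 6.29 / 2770 = 0.002271.
Darcy flux q = K · i = 28.43 × 0.002271 = 0.06455 m/day.
Seepage velocity v = q / n_e = 0.06455 / 0.28 = 0.2305 m/day.
Travel time t = L / v = 2770 / 0.2305 = 12016 days = 32.90 years.

32.9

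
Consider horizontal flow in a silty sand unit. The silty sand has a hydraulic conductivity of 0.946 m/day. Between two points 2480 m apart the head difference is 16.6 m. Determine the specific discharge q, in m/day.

0.00633

Hydraulic gradient i = Δh / L = 16.6 / 2480 = 0.006694.
Specific discharge q = K · i = 0.9460 × 0.006694 = 0.006332 m/day.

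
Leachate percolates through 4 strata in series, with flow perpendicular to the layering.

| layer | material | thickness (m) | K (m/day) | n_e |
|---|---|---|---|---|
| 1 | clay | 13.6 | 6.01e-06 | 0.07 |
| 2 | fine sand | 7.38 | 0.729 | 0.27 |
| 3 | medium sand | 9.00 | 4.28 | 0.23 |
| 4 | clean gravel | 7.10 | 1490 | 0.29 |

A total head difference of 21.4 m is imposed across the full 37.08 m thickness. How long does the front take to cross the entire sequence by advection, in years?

2050

With flow normal to the layers, continuity requires the same specific discharge q through every layer.
Σ(b_i/K_i) = 13.6/6.01e-06 + 7.38/0.729 + 9.00/4.28 + 7.10/1490 = 2.263e+06 d.
q = Δh / Σ(b_i/K_i) = 21.4 / 2.263e+06 = 9.457e-06 m/day.
In each layer the seepage velocity is v_i = q/n_i, so the layer transit time is t_i = b_i·n_i / q:
  layer 1 (clay): t_1 = 13.6 × 0.07 / 9.457e-06 = 1.007e+05 d
  layer 2 (fine sand): t_2 = 7.38 × 0.27 / 9.457e-06 = 2.107e+05 d
  layer 3 (medium sand): t_3 = 9.00 × 0.23 / 9.457e-06 = 2.189e+05 d
  layer 4 (clean gravel): t_4 = 7.10 × 0.29 / 9.457e-06 = 2.177e+05 d
Total t = Σ t_i = 7.480e+05 days = 2048 years.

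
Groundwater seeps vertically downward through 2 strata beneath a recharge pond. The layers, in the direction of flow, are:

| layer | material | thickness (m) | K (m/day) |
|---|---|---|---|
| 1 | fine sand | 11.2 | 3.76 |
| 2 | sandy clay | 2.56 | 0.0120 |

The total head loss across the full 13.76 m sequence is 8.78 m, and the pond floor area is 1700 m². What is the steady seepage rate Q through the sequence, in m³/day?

Flow is perpendicular to layering, so the layers act in series and the equivalent K is the thickness-weighted harmonic mean.
Total thickness L = 11.2 + 2.56 = 13.76 m.
Σ(b_i/K_i) = 11.2/3.76 + 2.56/0.0120 = 216.3 d.
K_eq = L / Σ(b_i/K_i) = 13.76 / 216.3 = 0.06361 m/day.
Q = K_eq · A · (Δh/L) = 0.06361 × 1700 × (8.78/13.76) = 69.00 m³/day.

69.0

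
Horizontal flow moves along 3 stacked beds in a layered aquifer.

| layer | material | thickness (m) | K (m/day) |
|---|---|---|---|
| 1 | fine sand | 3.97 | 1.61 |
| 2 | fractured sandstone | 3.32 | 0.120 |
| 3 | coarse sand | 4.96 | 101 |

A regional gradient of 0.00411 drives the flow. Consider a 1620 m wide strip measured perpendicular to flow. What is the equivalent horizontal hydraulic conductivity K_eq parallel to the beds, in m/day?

Flow is parallel to layering, so each bed carries its own Darcy discharge and the transmissivities add.
Σ(K_i·b_i) = 1.61×3.97 + 0.120×3.32 + 101×4.96 = 507.8 m²/day.
Total thickness b = 12.25 m, so K_eq = Σ(K_i·b_i)/b = 41.45 m/day.

41.4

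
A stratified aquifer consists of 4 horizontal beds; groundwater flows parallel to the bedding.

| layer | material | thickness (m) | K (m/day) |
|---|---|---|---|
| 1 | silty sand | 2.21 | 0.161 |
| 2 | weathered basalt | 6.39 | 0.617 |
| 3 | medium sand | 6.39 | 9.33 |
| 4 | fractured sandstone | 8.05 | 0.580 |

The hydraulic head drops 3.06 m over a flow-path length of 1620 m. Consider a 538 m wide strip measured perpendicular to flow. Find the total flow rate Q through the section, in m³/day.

Flow is parallel to layering, so each bed carries its own Darcy discharge and the transmissivities add.
Σ(K_i·b_i) = 0.161×2.21 + 0.617×6.39 + 9.33×6.39 + 0.580×8.05 = 68.59 m²/day.
Hydraulic gradient i = Δh / L = 3.06 / 1620 = 0.001889.
Q = Σ(K_i·b_i) · W · i = 68.59 × 538 × 0.001889 = 69.70 m³/day.

69.7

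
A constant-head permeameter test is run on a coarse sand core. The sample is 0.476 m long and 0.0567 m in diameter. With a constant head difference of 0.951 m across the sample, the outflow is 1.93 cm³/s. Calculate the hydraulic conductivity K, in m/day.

Cross-sectional area A = π·(d/2)² = π × (0.0567/2)² = 0.002525 m².
Convert discharge: 1.93 cm³/s = 1.930e-06 m³/s.
Darcy's law rearranged: K = Q·L / (A·Δh) = 1.930e-06 × 0.476 / (0.002525 × 0.951) = 0.0003826 m/s = 33.06 m/day.

33.1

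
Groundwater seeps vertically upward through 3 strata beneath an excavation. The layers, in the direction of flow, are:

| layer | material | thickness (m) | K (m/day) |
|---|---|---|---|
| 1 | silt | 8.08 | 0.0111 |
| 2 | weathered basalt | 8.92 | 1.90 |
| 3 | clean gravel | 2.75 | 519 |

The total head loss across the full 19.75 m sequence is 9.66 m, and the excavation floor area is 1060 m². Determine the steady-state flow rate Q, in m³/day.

Flow is perpendicular to layering, so the layers act in series and the equivalent K is the thickness-weighted harmonic mean.
Total thickness L = 8.08 + 8.92 + 2.75 = 19.75 m.
Σ(b_i/K_i) = 8.08/0.0111 + 8.92/1.90 + 2.75/519 = 732.6 d.
K_eq = L / Σ(b_i/K_i) = 19.75 / 732.6 = 0.02696 m/day.
Q = K_eq · A · (Δh/L) = 0.02696 × 1060 × (9.66/19.75) = 13.98 m³/day.

14.0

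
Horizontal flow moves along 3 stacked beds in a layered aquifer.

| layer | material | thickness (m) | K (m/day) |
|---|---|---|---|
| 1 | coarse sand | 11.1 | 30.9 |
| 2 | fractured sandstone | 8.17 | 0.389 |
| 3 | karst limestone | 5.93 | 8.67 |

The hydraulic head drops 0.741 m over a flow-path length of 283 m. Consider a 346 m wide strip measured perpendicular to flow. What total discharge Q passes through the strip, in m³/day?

Flow is parallel to layering, so each bed carries its own Darcy discharge and the transmissivities add.
Σ(K_i·b_i) = 30.9×11.1 + 0.389×8.17 + 8.67×5.93 = 397.6 m²/day.
Hydraulic gradient i = Δh / L = 0.741 / 283 = 0.002618.
Q = Σ(K_i·b_i) · W · i = 397.6 × 346 × 0.002618 = 360.2 m³/day.

360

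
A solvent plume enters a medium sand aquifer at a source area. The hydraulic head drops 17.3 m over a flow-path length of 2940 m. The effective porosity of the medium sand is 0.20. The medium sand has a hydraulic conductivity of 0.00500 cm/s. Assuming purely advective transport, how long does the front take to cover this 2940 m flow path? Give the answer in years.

63.3

Convert K: 0.00500 cm/s × 864 = 4.320 m/day.
Hydraulic gradient i = Δh / L = 17.3 / 2940 = 0.005884.
Darcy flux q = K · i = 4.320 × 0.005884 = 0.02542 m/day.
Seepage velocity v = q / n_e = 0.02542 / 0.20 = 0.1271 m/day.
Travel time t = L / v = 2940 / 0.1271 = 23131 days = 63.33 years.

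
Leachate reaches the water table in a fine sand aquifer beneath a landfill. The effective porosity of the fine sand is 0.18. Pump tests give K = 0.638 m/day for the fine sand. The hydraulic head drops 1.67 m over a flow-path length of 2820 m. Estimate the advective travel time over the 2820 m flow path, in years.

Hydraulic gradient i = Δh / L = 1.67 / 2820 = 0.0005922.
Darcy flux q = K · i = 0.6380 × 0.0005922 = 0.0003778 m/day.
Seepage velocity v = q / n_e = 0.0003778 / 0.18 = 0.002099 m/day.
Travel time t = L / v = 2820 / 0.002099 = 1.343e+06 days = 3678 years.

3680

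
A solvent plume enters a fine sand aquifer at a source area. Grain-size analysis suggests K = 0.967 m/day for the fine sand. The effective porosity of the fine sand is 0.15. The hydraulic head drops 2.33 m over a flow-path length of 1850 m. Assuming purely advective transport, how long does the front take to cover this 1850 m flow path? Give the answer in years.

624

Hydraulic gradient i = Δh / L = 2.33 / 1850 = 0.001259.
Darcy flux q = K · i = 0.9670 × 0.001259 = 0.001218 m/day.
Seepage velocity v = q / n_e = 0.001218 / 0.15 = 0.008119 m/day.
Travel time t = L / v = 1850 / 0.008119 = 2.279e+05 days = 623.8 years.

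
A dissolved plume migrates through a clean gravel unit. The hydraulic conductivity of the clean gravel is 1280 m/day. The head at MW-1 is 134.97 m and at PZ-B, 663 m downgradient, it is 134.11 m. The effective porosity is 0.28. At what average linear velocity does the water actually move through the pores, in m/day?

5.93

Hydraulic gradient i = (134.97 − 134.11) / 663 = 0.86 / 663 = 0.001297.
Darcy flux q = K · i = 1280 × 0.001297 = 1.660 m/day.
Seepage velocity v = q / n_e = 1.660 / 0.28 = 5.930 m/day.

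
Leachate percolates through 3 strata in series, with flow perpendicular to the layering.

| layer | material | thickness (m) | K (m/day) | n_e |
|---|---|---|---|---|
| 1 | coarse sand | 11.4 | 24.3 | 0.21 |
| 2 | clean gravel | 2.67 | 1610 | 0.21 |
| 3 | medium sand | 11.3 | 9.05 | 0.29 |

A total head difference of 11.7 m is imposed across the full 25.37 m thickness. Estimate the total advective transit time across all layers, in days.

0.916

With flow normal to the layers, continuity requires the same specific discharge q through every layer.
Σ(b_i/K_i) = 11.4/24.3 + 2.67/1610 + 11.3/9.05 = 1.719 d.
q = Δh / Σ(b_i/K_i) = 11.7 / 1.719 = 6.805 m/day.
In each layer the seepage velocity is v_i = q/n_i, so the layer transit time is t_i = b_i·n_i / q:
  layer 1 (coarse sand): t_1 = 11.4 × 0.21 / 6.805 = 0.3518 d
  layer 2 (clean gravel): t_2 = 2.67 × 0.21 / 6.805 = 0.08240 d
  layer 3 (medium sand): t_3 = 11.3 × 0.29 / 6.805 = 0.4816 d
Total t = Σ t_i = 0.9158 days.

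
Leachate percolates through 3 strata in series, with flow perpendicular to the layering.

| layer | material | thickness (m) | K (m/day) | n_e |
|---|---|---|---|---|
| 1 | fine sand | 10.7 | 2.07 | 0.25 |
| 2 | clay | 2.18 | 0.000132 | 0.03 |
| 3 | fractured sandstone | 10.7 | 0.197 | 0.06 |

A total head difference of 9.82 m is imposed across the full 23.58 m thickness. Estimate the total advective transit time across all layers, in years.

With flow normal to the layers, continuity requires the same specific discharge q through every layer.
Σ(b_i/K_i) = 10.7/2.07 + 2.18/0.000132 + 10.7/0.197 = 16575 d.
q = Δh / Σ(b_i/K_i) = 9.82 / 16575 = 0.0005925 m/day.
In each layer the seepage velocity is v_i = q/n_i, so the layer transit time is t_i = b_i·n_i / q:
  layer 1 (fine sand): t_1 = 10.7 × 0.25 / 0.0005925 = 4515 d
  layer 2 (clay): t_2 = 2.18 × 0.03 / 0.0005925 = 110.4 d
  layer 3 (fractured sandstone): t_3 = 10.7 × 0.06 / 0.0005925 = 1084 d
Total t = Σ t_i = 5709 days = 15.63 years.

15.6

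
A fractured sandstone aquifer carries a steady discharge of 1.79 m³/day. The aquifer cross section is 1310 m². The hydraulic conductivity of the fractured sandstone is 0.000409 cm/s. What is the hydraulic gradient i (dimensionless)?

0.00387

Convert K: 0.000409 cm/s × 864 = 0.3534 m/day.
From Q = K·A·i, i = Q / (K·A) = 1.79 / (0.3534 × 1310) = 0.003867.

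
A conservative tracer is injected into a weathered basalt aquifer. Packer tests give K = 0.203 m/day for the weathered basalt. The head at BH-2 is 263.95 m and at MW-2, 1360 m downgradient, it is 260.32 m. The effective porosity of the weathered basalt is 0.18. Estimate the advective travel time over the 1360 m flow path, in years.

Hydraulic gradient i = (263.95 − 260.32) / 1360 = 3.63 / 1360 = 0.002669.
Darcy flux q = K · i = 0.2030 × 0.002669 = 0.0005418 m/day.
Seepage velocity v = q / n_e = 0.0005418 / 0.18 = 0.003010 m/day.
Travel time t = L / v = 1360 / 0.003010 = 4.518e+05 days = 1237 years.

1240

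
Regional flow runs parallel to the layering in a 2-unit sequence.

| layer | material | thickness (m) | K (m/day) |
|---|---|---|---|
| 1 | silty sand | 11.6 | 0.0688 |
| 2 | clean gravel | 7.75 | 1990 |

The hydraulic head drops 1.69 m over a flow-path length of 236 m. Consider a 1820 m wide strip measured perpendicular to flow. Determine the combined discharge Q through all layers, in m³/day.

Flow is parallel to layering, so each bed carries its own Darcy discharge and the transmissivities add.
Σ(K_i·b_i) = 0.0688×11.6 + 1990×7.75 = 15423 m²/day.
Hydraulic gradient i = Δh / L = 1.69 / 236 = 0.007161.
Q = Σ(K_i·b_i) · W · i = 15423 × 1820 × 0.007161 = 2.010e+05 m³/day.

201000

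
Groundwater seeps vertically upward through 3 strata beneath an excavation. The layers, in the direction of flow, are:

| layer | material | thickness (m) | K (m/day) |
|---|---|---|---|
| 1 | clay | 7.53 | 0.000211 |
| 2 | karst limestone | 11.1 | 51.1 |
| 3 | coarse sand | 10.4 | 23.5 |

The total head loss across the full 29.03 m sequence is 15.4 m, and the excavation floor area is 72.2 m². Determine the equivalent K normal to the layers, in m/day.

0.000813

Flow is perpendicular to layering, so the layers act in series and the equivalent K is the thickness-weighted harmonic mean.
Total thickness L = 7.53 + 11.1 + 10.4 = 29.03 m.
Σ(b_i/K_i) = 7.53/0.000211 + 11.1/51.1 + 10.4/23.5 = 35688 d.
K_eq = L / Σ(b_i/K_i) = 29.03 / 35688 = 0.0008134 m/day.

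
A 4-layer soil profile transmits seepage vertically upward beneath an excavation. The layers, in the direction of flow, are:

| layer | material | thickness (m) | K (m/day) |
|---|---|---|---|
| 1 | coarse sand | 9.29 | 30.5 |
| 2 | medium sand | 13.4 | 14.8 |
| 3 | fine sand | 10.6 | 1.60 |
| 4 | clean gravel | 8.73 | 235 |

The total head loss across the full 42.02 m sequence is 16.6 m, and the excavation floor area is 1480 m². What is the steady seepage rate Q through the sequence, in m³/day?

Flow is perpendicular to layering, so the layers act in series and the equivalent K is the thickness-weighted harmonic mean.
Total thickness L = 9.29 + 13.4 + 10.6 + 8.73 = 42.02 m.
Σ(b_i/K_i) = 9.29/30.5 + 13.4/14.8 + 10.6/1.60 + 8.73/235 = 7.872 d.
K_eq = L / Σ(b_i/K_i) = 42.02 / 7.872 = 5.338 m/day.
Q = K_eq · A · (Δh/L) = 5.338 × 1480 × (16.6/42.02) = 3121 m³/day.

3120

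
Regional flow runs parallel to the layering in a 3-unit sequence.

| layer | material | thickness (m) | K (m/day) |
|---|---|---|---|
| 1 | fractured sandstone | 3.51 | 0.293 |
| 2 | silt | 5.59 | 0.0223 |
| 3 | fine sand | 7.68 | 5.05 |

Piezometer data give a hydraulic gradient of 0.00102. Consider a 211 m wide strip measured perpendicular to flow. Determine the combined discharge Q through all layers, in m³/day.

Flow is parallel to layering, so each bed carries its own Darcy discharge and the transmissivities add.
Σ(K_i·b_i) = 0.293×3.51 + 0.0223×5.59 + 5.05×7.68 = 39.94 m²/day.
Hydraulic gradient i = 0.00102.
Q = Σ(K_i·b_i) · W · i = 39.94 × 211 × 0.001020 = 8.595 m³/day.

8.60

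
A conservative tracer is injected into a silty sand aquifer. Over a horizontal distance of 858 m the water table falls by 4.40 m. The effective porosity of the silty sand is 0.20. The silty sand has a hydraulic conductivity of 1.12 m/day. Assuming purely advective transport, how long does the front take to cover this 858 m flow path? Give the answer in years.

81.8

Hydraulic gradient i = Δh / L = 4.40 / 858 = 0.005128.
Darcy flux q = K · i = 1.120 × 0.005128 = 0.005744 m/day.
Seepage velocity v = q / n_e = 0.005744 / 0.20 = 0.02872 m/day.
Travel time t = L / v = 858 / 0.02872 = 29877 days = 81.80 years.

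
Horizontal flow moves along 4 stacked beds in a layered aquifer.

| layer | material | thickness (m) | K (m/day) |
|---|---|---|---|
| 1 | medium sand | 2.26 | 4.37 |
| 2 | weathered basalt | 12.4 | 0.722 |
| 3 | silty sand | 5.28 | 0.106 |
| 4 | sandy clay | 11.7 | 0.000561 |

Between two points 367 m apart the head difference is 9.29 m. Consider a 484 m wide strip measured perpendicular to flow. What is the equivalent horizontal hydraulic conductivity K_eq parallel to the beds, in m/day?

Flow is parallel to layering, so each bed carries its own Darcy discharge and the transmissivities add.
Σ(K_i·b_i) = 4.37×2.26 + 0.722×12.4 + 0.106×5.28 + 0.000561×11.7 = 19.40 m²/day.
Total thickness b = 31.64 m, so K_eq = Σ(K_i·b_i)/b = 0.6130 m/day.

0.613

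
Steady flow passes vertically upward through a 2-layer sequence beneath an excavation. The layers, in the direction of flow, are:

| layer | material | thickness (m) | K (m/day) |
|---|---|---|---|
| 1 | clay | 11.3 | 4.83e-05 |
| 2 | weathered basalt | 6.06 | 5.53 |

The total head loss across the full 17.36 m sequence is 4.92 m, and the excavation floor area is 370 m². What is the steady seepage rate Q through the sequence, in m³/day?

Flow is perpendicular to layering, so the layers act in series and the equivalent K is the thickness-weighted harmonic mean.
Total thickness L = 11.3 + 6.06 = 17.36 m.
Σ(b_i/K_i) = 11.3/4.83e-05 + 6.06/5.53 = 2.340e+05 d.
K_eq = L / Σ(b_i/K_i) = 17.36 / 2.340e+05 = 7.420e-05 m/day.
Q = K_eq · A · (Δh/L) = 7.420e-05 × 370 × (4.92/17.36) = 0.007781 m³/day.

0.00778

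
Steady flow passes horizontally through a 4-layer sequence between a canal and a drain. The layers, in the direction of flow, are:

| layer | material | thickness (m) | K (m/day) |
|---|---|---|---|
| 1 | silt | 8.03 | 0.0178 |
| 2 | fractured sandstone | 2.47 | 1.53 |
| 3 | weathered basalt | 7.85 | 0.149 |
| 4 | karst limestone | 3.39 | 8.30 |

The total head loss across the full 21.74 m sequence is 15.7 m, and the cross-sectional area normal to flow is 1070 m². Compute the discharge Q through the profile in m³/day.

Flow is perpendicular to layering, so the layers act in series and the equivalent K is the thickness-weighted harmonic mean.
Total thickness L = 8.03 + 2.47 + 7.85 + 3.39 = 21.74 m.
Σ(b_i/K_i) = 8.03/0.0178 + 2.47/1.53 + 7.85/0.149 + 3.39/8.30 = 505.8 d.
K_eq = L / Σ(b_i/K_i) = 21.74 / 505.8 = 0.04298 m/day.
Q = K_eq · A · (Δh/L) = 0.04298 × 1070 × (15.7/21.74) = 33.21 m³/day.

33.2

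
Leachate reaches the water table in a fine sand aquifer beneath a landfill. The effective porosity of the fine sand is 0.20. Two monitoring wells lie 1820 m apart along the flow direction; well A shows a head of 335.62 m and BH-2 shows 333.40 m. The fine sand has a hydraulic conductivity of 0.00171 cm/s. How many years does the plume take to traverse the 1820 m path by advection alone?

553

Convert K: 0.00171 cm/s × 864 = 1.477 m/day.
Hydraulic gradient i = (335.62 − 333.40) / 1820 = 2.22 / 1820 = 0.001220.
Darcy flux q = K · i = 1.477 × 0.001220 = 0.001802 m/day.
Seepage velocity v = q / n_e = 0.001802 / 0.20 = 0.009011 m/day.
Travel time t = L / v = 1820 / 0.009011 = 2.020e+05 days = 553.0 years.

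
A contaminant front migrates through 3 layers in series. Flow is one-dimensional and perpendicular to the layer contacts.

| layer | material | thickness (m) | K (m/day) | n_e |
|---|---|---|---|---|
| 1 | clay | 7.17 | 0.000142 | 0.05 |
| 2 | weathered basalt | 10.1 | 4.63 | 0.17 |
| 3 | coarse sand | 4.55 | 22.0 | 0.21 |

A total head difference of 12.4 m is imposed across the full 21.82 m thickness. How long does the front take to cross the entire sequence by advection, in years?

33.8

With flow normal to the layers, continuity requires the same specific discharge q through every layer.
Σ(b_i/K_i) = 7.17/0.000142 + 10.1/4.63 + 4.55/22.0 = 50495 d.
q = Δh / Σ(b_i/K_i) = 12.4 / 50495 = 0.0002456 m/day.
In each layer the seepage velocity is v_i = q/n_i, so the layer transit time is t_i = b_i·n_i / q:
  layer 1 (clay): t_1 = 7.17 × 0.05 / 0.0002456 = 1460 d
  layer 2 (weathered basalt): t_2 = 10.1 × 0.17 / 0.0002456 = 6992 d
  layer 3 (coarse sand): t_3 = 4.55 × 0.21 / 0.0002456 = 3891 d
Total t = Σ t_i = 12343 days = 33.79 years.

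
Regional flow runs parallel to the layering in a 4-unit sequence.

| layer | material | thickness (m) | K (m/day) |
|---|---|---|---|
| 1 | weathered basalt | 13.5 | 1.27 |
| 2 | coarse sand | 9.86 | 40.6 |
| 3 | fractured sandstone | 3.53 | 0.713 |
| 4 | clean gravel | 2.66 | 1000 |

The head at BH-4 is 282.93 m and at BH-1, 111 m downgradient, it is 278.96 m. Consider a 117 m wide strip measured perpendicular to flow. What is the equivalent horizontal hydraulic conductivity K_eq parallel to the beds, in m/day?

Flow is parallel to layering, so each bed carries its own Darcy discharge and the transmissivities add.
Σ(K_i·b_i) = 1.27×13.5 + 40.6×9.86 + 0.713×3.53 + 1000×2.66 = 3080 m²/day.
Total thickness b = 29.55 m, so K_eq = Σ(K_i·b_i)/b = 104.2 m/day.

104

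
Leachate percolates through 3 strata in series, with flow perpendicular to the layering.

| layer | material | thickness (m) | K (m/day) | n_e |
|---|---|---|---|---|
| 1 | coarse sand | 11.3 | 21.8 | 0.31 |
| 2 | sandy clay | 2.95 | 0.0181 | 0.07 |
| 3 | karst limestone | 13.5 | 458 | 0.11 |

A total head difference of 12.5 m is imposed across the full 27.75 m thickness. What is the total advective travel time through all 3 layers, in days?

With flow normal to the layers, continuity requires the same specific discharge q through every layer.
Σ(b_i/K_i) = 11.3/21.8 + 2.95/0.0181 + 13.5/458 = 163.5 d.
q = Δh / Σ(b_i/K_i) = 12.5 / 163.5 = 0.07644 m/day.
In each layer the seepage velocity is v_i = q/n_i, so the layer transit time is t_i = b_i·n_i / q:
  layer 1 (coarse sand): t_1 = 11.3 × 0.31 / 0.07644 = 45.83 d
  layer 2 (sandy clay): t_2 = 2.95 × 0.07 / 0.07644 = 2.702 d
  layer 3 (karst limestone): t_3 = 13.5 × 0.11 / 0.07644 = 19.43 d
Total t = Σ t_i = 67.96 days.

68.0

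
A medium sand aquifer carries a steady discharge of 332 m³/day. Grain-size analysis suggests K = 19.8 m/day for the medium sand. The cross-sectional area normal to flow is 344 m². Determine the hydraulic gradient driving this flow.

From Q = K·A·i, i = Q / (K·A) = 332 / (19.80 × 344.0) = 0.04874.

0.0487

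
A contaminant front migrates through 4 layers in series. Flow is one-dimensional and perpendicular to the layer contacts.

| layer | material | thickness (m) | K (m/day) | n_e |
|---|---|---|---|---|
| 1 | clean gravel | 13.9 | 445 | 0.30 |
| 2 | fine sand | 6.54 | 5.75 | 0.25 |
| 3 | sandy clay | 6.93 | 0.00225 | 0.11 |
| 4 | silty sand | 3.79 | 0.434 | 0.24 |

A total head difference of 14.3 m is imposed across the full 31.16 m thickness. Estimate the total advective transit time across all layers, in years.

With flow normal to the layers, continuity requires the same specific discharge q through every layer.
Σ(b_i/K_i) = 13.9/445 + 6.54/5.75 + 6.93/0.00225 + 3.79/0.434 = 3090 d.
q = Δh / Σ(b_i/K_i) = 14.3 / 3090 = 0.004628 m/day.
In each layer the seepage velocity is v_i = q/n_i, so the layer transit time is t_i = b_i·n_i / q:
  layer 1 (clean gravel): t_1 = 13.9 × 0.30 / 0.004628 = 901.0 d
  layer 2 (fine sand): t_2 = 6.54 × 0.25 / 0.004628 = 353.3 d
  layer 3 (sandy clay): t_3 = 6.93 × 0.11 / 0.004628 = 164.7 d
  layer 4 (silty sand): t_4 = 3.79 × 0.24 / 0.004628 = 196.5 d
Total t = Σ t_i = 1616 days = 4.423 years.

4.42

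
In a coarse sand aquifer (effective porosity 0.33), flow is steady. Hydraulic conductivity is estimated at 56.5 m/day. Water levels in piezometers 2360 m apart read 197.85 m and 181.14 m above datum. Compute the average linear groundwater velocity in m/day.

1.21

Hydraulic gradient i = (197.85 − 181.14) / 2360 = 16.71 / 2360 = 0.007081.
Darcy flux q = K · i = 56.50 × 0.007081 = 0.4000 m/day.
Seepage velocity v = q / n_e = 0.4000 / 0.33 = 1.212 m/day.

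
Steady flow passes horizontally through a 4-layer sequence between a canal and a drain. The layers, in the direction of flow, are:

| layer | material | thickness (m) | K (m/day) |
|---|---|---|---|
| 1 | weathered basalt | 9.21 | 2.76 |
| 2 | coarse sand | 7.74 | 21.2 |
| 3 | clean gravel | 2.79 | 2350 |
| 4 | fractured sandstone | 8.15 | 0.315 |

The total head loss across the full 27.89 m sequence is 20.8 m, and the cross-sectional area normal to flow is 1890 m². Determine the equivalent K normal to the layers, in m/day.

Flow is perpendicular to layering, so the layers act in series and the equivalent K is the thickness-weighted harmonic mean.
Total thickness L = 9.21 + 7.74 + 2.79 + 8.15 = 27.89 m.
Σ(b_i/K_i) = 9.21/2.76 + 7.74/21.2 + 2.79/2350 + 8.15/0.315 = 29.58 d.
K_eq = L / Σ(b_i/K_i) = 27.89 / 29.58 = 0.9430 m/day.

0.943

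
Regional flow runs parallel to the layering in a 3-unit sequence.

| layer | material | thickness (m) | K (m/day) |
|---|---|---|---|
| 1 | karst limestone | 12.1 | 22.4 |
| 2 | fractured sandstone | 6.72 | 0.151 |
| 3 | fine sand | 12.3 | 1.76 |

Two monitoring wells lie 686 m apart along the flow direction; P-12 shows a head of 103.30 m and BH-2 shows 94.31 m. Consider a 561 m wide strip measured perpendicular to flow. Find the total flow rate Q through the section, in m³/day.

2160

Flow is parallel to layering, so each bed carries its own Darcy discharge and the transmissivities add.
Σ(K_i·b_i) = 22.4×12.1 + 0.151×6.72 + 1.76×12.3 = 293.7 m²/day.
Hydraulic gradient i = (103.30 − 94.31) / 686 = 8.99 / 686 = 0.01310.
Q = Σ(K_i·b_i) · W · i = 293.7 × 561 × 0.01310 = 2159 m³/day.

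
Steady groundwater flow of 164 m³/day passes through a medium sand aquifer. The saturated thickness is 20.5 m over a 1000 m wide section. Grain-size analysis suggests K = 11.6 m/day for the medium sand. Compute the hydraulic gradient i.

0.000690

Cross-sectional area A = 1000 × 20.5 = 20500 m².
From Q = K·A·i, i = Q / (K·A) = 164 / (11.60 × 20500) = 0.0006897.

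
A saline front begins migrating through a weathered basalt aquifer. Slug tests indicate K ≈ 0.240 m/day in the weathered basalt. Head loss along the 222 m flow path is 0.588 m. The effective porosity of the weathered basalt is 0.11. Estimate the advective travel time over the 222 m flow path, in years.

105

Hydraulic gradient i = Δh / L = 0.588 / 222 = 0.002649.
Darcy flux q = K · i = 0.2400 × 0.002649 = 0.0006357 m/day.
Seepage velocity v = q / n_e = 0.0006357 / 0.11 = 0.005779 m/day.
Travel time t = L / v = 222 / 0.005779 = 38416 days = 105.2 years.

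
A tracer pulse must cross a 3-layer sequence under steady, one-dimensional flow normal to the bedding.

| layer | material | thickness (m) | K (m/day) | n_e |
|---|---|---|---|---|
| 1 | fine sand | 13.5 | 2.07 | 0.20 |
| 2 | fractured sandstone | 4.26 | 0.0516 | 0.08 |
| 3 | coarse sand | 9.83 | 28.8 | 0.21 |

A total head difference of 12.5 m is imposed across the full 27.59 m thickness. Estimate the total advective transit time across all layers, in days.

With flow normal to the layers, continuity requires the same specific discharge q through every layer.
Σ(b_i/K_i) = 13.5/2.07 + 4.26/0.0516 + 9.83/28.8 = 89.42 d.
q = Δh / Σ(b_i/K_i) = 12.5 / 89.42 = 0.1398 m/day.
In each layer the seepage velocity is v_i = q/n_i, so the layer transit time is t_i = b_i·n_i / q:
  layer 1 (fine sand): t_1 = 13.5 × 0.20 / 0.1398 = 19.31 d
  layer 2 (fractured sandstone): t_2 = 4.26 × 0.08 / 0.1398 = 2.438 d
  layer 3 (coarse sand): t_3 = 9.83 × 0.21 / 0.1398 = 14.77 d
Total t = Σ t_i = 36.52 days.

36.5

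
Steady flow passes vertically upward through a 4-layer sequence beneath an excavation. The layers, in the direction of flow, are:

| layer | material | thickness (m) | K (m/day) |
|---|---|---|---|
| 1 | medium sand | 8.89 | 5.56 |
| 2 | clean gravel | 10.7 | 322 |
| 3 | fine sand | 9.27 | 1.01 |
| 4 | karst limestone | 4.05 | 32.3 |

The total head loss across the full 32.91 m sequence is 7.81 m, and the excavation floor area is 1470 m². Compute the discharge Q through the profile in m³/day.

1050

Flow is perpendicular to layering, so the layers act in series and the equivalent K is the thickness-weighted harmonic mean.
Total thickness L = 8.89 + 10.7 + 9.27 + 4.05 = 32.91 m.
Σ(b_i/K_i) = 8.89/5.56 + 10.7/322 + 9.27/1.01 + 4.05/32.3 = 10.94 d.
K_eq = L / Σ(b_i/K_i) = 32.91 / 10.94 = 3.009 m/day.
Q = K_eq · A · (Δh/L) = 3.009 × 1470 × (7.81/32.91) = 1050 m³/day.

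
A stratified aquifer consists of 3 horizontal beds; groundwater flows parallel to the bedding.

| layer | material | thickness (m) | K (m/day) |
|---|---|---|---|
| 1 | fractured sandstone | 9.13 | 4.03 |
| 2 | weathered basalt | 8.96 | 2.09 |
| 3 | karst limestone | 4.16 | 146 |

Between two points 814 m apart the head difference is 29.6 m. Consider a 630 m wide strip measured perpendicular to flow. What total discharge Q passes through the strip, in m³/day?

Flow is parallel to layering, so each bed carries its own Darcy discharge and the transmissivities add.
Σ(K_i·b_i) = 4.03×9.13 + 2.09×8.96 + 146×4.16 = 662.9 m²/day.
Hydraulic gradient i = Δh / L = 29.6 / 814 = 0.03636.
Q = Σ(K_i·b_i) · W · i = 662.9 × 630 × 0.03636 = 15186 m³/day.

15200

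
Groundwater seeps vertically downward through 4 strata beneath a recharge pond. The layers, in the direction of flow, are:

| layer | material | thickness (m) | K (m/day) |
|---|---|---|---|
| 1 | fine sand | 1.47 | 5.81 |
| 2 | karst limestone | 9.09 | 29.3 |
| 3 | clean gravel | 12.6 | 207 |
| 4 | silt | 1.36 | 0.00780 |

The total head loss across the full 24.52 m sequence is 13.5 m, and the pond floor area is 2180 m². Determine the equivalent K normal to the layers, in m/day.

Flow is perpendicular to layering, so the layers act in series and the equivalent K is the thickness-weighted harmonic mean.
Total thickness L = 1.47 + 9.09 + 12.6 + 1.36 = 24.52 m.
Σ(b_i/K_i) = 1.47/5.81 + 9.09/29.3 + 12.6/207 + 1.36/0.00780 = 175.0 d.
K_eq = L / Σ(b_i/K_i) = 24.52 / 175.0 = 0.1401 m/day.

0.140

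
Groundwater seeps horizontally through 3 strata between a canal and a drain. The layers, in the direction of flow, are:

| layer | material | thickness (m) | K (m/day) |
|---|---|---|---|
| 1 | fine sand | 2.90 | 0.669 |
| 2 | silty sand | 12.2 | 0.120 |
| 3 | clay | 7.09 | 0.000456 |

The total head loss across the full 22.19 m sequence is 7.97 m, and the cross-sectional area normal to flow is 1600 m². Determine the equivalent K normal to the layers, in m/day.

0.00142

Flow is perpendicular to layering, so the layers act in series and the equivalent K is the thickness-weighted harmonic mean.
Total thickness L = 2.90 + 12.2 + 7.09 = 22.19 m.
Σ(b_i/K_i) = 2.90/0.669 + 12.2/0.120 + 7.09/0.000456 = 15654 d.
K_eq = L / Σ(b_i/K_i) = 22.19 / 15654 = 0.001418 m/day.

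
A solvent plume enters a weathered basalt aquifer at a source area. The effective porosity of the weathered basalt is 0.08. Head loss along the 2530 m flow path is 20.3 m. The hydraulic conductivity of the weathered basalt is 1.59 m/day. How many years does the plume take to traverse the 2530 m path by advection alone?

43.4

Hydraulic gradient i = Δh / L = 20.3 / 2530 = 0.008024.
Darcy flux q = K · i = 1.590 × 0.008024 = 0.01276 m/day.
Seepage velocity v = q / n_e = 0.01276 / 0.08 = 0.1595 m/day.
Travel time t = L / v = 2530 / 0.1595 = 15865 days = 43.44 years.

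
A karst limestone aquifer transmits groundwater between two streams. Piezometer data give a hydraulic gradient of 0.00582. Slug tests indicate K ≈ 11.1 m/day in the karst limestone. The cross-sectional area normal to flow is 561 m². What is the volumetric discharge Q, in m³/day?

Hydraulic gradient i = 0.00582.
Darcy's law: Q = K · A · i = 11.10 × 561.0 × 0.005820 = 36.24 m³/day.

36.2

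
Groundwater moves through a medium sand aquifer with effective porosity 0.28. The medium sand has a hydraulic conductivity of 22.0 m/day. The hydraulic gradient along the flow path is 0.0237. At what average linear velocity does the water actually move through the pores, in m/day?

1.86

Hydraulic gradient i = 0.0237.
Darcy flux q = K · i = 22.00 × 0.02370 = 0.5214 m/day.
Seepage velocity v = q / n_e = 0.5214 / 0.28 = 1.862 m/day.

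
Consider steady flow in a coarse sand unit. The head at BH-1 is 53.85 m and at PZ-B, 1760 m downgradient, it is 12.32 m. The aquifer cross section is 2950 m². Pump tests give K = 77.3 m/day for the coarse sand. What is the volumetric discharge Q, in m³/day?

5380

Hydraulic gradient i = (53.85 − 12.32) / 1760 = 41.53 / 1760 = 0.02360.
Darcy's law: Q = K · A · i = 77.30 × 2950 × 0.02360 = 5381 m³/day.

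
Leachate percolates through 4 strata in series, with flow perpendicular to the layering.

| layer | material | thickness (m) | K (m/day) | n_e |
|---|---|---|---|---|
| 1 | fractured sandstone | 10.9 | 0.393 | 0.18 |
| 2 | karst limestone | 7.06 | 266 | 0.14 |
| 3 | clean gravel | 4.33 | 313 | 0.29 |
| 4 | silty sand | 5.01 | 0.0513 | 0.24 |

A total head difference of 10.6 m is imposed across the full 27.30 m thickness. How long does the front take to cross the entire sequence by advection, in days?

64.0

With flow normal to the layers, continuity requires the same specific discharge q through every layer.
Σ(b_i/K_i) = 10.9/0.393 + 7.06/266 + 4.33/313 + 5.01/0.0513 = 125.4 d.
q = Δh / Σ(b_i/K_i) = 10.6 / 125.4 = 0.08450 m/day.
In each layer the seepage velocity is v_i = q/n_i, so the layer transit time is t_i = b_i·n_i / q:
  layer 1 (fractured sandstone): t_1 = 10.9 × 0.18 / 0.08450 = 23.22 d
  layer 2 (karst limestone): t_2 = 7.06 × 0.14 / 0.08450 = 11.70 d
  layer 3 (clean gravel): t_3 = 4.33 × 0.29 / 0.08450 = 14.86 d
  layer 4 (silty sand): t_4 = 5.01 × 0.24 / 0.08450 = 14.23 d
Total t = Σ t_i = 64.00 days.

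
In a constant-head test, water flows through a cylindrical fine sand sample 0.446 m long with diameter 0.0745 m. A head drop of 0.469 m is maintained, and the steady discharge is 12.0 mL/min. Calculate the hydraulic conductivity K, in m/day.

3.77

Cross-sectional area A = π·(d/2)² = π × (0.0745/2)² = 0.004359 m².
Convert discharge: 12.0 mL/min = 2.000e-07 m³/s.
Darcy's law rearranged: K = Q·L / (A·Δh) = 2.000e-07 × 0.446 / (0.004359 × 0.469) = 4.363e-05 m/s = 3.770 m/day.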